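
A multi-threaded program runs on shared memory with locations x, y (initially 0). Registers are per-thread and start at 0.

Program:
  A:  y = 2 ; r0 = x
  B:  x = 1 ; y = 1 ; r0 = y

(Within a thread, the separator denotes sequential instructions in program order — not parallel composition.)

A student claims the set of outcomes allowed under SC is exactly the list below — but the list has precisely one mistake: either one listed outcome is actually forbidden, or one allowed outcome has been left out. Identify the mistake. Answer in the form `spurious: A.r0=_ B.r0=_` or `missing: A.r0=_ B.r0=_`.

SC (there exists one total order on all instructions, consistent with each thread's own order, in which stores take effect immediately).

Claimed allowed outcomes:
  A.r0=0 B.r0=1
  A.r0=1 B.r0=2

missing: A.r0=1 B.r0=1

outcome vector order: (A.r0,B.r0)
[SC] allowed = {<0 1> <1 1> <1 2>}
SC∖claimed = {<1 1>}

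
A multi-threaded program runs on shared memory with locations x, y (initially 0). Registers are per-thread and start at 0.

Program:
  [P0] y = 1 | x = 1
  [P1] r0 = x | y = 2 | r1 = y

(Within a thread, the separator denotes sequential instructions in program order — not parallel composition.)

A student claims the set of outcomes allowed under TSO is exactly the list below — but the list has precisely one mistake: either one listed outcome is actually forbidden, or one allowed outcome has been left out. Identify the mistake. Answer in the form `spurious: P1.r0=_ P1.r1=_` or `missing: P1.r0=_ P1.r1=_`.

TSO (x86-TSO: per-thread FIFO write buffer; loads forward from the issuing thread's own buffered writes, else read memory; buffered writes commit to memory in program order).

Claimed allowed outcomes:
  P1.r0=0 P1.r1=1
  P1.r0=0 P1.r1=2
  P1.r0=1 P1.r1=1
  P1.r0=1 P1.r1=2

outcome vector order: (P1.r0,P1.r1)
[TSO] allowed = {0/1, 0/2, 1/2}
claimed∖TSO = {1/1}

spurious: P1.r0=1 P1.r1=1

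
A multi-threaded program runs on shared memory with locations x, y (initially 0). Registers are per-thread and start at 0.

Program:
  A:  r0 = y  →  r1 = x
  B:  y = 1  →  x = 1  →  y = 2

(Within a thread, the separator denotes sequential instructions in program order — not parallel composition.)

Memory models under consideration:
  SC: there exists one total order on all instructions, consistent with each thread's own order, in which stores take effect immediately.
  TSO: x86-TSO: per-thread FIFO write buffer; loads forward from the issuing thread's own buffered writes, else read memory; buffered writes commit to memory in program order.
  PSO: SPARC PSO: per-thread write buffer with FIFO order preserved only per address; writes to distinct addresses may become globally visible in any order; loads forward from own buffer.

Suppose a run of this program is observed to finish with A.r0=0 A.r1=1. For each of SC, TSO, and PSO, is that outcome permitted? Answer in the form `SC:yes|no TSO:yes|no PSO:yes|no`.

outcome vector order: (A.r0,A.r1)
SC: 5 outcomes — {0/0 0/1 1/0 1/1 2/1}
TSO: 5 outcomes — {0/0 0/1 1/0 1/1 2/1}
PSO: 6 outcomes — {0/0 0/1 1/0 1/1 2/0 2/1}
target 0/1 ∈ {SC,TSO,PSO}

SC:yes TSO:yes PSO:yes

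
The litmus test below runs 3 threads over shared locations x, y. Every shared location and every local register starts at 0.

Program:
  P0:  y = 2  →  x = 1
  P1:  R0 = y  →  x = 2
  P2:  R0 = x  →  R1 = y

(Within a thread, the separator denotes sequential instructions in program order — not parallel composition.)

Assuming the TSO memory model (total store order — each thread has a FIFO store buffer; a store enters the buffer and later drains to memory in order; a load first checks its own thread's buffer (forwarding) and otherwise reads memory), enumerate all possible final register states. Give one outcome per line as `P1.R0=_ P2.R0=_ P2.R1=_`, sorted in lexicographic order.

P1.R0=0 P2.R0=0 P2.R1=0
P1.R0=0 P2.R0=0 P2.R1=2
P1.R0=0 P2.R0=1 P2.R1=2
P1.R0=0 P2.R0=2 P2.R1=0
P1.R0=0 P2.R0=2 P2.R1=2
P1.R0=2 P2.R0=0 P2.R1=0
P1.R0=2 P2.R0=0 P2.R1=2
P1.R0=2 P2.R0=1 P2.R1=2
P1.R0=2 P2.R0=2 P2.R1=2

outcome vector order: (P1.R0,P2.R0,P2.R1)
|TSO outcomes| = 9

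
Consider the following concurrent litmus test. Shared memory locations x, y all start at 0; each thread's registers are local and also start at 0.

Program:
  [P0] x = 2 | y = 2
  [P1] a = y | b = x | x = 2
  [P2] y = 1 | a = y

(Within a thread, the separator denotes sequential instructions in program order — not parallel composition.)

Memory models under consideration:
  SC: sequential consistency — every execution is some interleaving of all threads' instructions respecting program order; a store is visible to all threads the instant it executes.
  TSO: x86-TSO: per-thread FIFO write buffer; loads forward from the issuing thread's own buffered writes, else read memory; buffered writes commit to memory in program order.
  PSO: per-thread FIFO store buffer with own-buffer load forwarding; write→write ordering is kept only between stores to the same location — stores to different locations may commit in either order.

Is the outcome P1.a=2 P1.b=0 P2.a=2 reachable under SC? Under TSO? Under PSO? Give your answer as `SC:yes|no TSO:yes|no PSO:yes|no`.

SC:no TSO:no PSO:yes

outcome vector order: (P1.a,P1.b,P2.a)
SC (10): (0,0,1) (0,0,2) (0,2,1) (0,2,2) (1,0,1) (1,0,2) (1,2,1) (1,2,2) (2,2,1) (2,2,2)
TSO (10): (0,0,1) (0,0,2) (0,2,1) (0,2,2) (1,0,1) (1,0,2) (1,2,1) (1,2,2) (2,2,1) (2,2,2)
PSO (12): (0,0,1) (0,0,2) (0,2,1) (0,2,2) (1,0,1) (1,0,2) (1,2,1) (1,2,2) (2,0,1) (2,0,2) (2,2,1) (2,2,2)
target (2,0,2) ∈ {PSO}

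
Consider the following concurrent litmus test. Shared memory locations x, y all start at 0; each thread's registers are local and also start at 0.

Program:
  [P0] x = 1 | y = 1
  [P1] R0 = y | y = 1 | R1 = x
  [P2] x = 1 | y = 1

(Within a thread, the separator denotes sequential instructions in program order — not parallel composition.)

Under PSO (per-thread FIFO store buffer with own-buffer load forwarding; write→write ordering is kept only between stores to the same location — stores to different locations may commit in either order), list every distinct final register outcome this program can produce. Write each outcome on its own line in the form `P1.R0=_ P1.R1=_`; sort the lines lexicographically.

P1.R0=0 P1.R1=0
P1.R0=0 P1.R1=1
P1.R0=1 P1.R1=0
P1.R0=1 P1.R1=1

outcome vector order: (P1.R0,P1.R1)
|PSO outcomes| = 4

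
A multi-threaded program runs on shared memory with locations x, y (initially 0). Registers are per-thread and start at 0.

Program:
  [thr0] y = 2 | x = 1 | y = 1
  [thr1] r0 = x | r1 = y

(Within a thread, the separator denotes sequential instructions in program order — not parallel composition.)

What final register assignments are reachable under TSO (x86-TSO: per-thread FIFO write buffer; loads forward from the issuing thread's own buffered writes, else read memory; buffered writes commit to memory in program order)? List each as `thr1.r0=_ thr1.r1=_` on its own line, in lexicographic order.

thr1.r0=0 thr1.r1=0
thr1.r0=0 thr1.r1=1
thr1.r0=0 thr1.r1=2
thr1.r0=1 thr1.r1=1
thr1.r0=1 thr1.r1=2

outcome vector order: (thr1.r0,thr1.r1)
|TSO outcomes| = 5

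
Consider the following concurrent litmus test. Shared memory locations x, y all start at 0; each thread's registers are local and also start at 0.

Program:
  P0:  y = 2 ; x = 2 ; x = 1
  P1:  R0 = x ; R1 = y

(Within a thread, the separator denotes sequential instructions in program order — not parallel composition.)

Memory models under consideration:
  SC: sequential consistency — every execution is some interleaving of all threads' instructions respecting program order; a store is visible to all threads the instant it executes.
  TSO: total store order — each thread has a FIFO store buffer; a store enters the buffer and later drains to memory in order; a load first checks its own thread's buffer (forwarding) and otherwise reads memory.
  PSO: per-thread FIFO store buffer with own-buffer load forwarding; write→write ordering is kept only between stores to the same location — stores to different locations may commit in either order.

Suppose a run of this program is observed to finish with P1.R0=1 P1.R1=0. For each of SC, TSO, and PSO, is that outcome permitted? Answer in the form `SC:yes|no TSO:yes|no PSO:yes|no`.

outcome vector order: (P1.R0,P1.R1)
SC (4): (0,0); (0,2); (1,2); (2,2)
TSO (4): (0,0); (0,2); (1,2); (2,2)
PSO (6): (0,0); (0,2); (1,0); (1,2); (2,0); (2,2)
target (1,0) ∈ {PSO}

SC:no TSO:no PSO:yes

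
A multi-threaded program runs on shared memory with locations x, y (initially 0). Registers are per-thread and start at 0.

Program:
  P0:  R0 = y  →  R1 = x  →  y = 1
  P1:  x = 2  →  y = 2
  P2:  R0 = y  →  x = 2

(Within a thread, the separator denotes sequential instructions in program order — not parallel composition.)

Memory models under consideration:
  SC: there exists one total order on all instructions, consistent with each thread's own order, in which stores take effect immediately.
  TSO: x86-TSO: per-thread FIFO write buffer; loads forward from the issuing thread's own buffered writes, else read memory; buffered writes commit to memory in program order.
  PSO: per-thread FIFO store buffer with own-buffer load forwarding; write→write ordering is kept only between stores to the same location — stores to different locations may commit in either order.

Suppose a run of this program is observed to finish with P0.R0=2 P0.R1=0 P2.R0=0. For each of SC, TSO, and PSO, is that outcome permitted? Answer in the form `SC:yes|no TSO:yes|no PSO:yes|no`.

SC:no TSO:no PSO:yes

outcome vector order: (P0.R0,P0.R1,P2.R0)
[SC] allowed = {(0,0,0); (0,0,1); (0,0,2); (0,2,0); (0,2,1); (0,2,2); (2,2,0); (2,2,1); (2,2,2)}
[TSO] allowed = {(0,0,0); (0,0,1); (0,0,2); (0,2,0); (0,2,1); (0,2,2); (2,2,0); (2,2,1); (2,2,2)}
[PSO] allowed = {(0,0,0); (0,0,1); (0,0,2); (0,2,0); (0,2,1); (0,2,2); (2,0,0); (2,0,1); (2,0,2); (2,2,0); (2,2,1); (2,2,2)}
target (2,0,0) ∈ {PSO}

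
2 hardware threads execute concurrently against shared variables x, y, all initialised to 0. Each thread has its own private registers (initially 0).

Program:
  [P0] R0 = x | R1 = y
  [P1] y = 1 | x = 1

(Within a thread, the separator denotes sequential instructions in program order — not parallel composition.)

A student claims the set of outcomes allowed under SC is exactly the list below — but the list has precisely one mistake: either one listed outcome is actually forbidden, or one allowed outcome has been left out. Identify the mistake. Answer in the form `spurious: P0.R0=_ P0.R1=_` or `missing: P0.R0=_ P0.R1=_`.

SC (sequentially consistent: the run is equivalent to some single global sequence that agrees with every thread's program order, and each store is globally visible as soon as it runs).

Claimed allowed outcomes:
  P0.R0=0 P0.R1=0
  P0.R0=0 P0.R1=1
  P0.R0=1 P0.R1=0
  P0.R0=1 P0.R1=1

spurious: P0.R0=1 P0.R1=0

outcome vector order: (P0.R0,P0.R1)
[SC] allowed = {00; 01; 11}
claimed∖SC = {10}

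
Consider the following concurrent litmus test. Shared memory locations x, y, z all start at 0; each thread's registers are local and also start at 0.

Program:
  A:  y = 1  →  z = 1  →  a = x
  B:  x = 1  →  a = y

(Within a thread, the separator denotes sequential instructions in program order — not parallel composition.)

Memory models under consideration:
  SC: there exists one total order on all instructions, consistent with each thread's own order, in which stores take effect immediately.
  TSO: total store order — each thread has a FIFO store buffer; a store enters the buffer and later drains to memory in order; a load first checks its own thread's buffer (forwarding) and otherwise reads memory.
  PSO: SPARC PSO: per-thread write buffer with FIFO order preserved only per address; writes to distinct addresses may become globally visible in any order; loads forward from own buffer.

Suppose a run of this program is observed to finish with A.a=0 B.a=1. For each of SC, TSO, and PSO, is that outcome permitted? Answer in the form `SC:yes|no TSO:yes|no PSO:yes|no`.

SC:yes TSO:yes PSO:yes

outcome vector order: (A.a,B.a)
SC: 3 outcomes — {(0,1); (1,0); (1,1)}
TSO: 4 outcomes — {(0,0); (0,1); (1,0); (1,1)}
PSO: 4 outcomes — {(0,0); (0,1); (1,0); (1,1)}
target (0,1) ∈ {SC,TSO,PSO}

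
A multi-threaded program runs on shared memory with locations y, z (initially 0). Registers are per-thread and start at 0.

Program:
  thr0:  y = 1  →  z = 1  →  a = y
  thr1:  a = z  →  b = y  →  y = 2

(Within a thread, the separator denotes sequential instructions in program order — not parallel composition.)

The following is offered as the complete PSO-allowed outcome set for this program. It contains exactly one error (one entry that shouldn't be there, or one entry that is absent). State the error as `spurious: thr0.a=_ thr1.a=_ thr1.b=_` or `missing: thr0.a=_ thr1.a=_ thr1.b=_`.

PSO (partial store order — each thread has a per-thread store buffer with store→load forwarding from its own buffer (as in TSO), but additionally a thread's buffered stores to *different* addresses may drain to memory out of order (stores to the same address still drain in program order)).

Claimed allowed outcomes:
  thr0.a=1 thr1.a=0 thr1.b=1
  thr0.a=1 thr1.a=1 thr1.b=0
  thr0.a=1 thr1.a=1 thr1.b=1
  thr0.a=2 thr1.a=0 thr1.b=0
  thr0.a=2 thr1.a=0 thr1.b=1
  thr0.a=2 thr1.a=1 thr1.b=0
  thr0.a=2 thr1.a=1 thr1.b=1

missing: thr0.a=1 thr1.a=0 thr1.b=0

outcome vector order: (thr0.a,thr1.a,thr1.b)
PSO (8): <1 0 0>, <1 0 1>, <1 1 0>, <1 1 1>, <2 0 0>, <2 0 1>, <2 1 0>, <2 1 1>
PSO∖claimed = {<1 0 0>}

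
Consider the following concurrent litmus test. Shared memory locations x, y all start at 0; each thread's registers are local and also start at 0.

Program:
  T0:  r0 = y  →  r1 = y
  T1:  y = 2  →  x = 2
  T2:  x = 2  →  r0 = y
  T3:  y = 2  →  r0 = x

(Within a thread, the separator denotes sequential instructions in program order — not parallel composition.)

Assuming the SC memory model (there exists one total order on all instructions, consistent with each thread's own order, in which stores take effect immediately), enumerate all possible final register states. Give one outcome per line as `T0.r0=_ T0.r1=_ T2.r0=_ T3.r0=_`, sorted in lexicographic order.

outcome vector order: (T0.r0,T0.r1,T2.r0,T3.r0)
|SC outcomes| = 9

T0.r0=0 T0.r1=0 T2.r0=0 T3.r0=2
T0.r0=0 T0.r1=0 T2.r0=2 T3.r0=0
T0.r0=0 T0.r1=0 T2.r0=2 T3.r0=2
T0.r0=0 T0.r1=2 T2.r0=0 T3.r0=2
T0.r0=0 T0.r1=2 T2.r0=2 T3.r0=0
T0.r0=0 T0.r1=2 T2.r0=2 T3.r0=2
T0.r0=2 T0.r1=2 T2.r0=0 T3.r0=2
T0.r0=2 T0.r1=2 T2.r0=2 T3.r0=0
T0.r0=2 T0.r1=2 T2.r0=2 T3.r0=2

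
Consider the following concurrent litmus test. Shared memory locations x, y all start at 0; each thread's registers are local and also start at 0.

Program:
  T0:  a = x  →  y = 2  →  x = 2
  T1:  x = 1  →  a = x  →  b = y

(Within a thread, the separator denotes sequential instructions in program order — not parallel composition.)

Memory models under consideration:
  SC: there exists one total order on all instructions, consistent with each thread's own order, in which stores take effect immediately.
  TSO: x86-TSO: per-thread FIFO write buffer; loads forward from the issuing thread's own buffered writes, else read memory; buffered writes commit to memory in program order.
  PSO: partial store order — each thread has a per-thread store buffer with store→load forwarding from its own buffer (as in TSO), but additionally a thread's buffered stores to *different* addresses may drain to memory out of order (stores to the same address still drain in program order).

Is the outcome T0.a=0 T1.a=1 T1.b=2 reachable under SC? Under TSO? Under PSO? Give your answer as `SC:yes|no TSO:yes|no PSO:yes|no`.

outcome vector order: (T0.a,T1.a,T1.b)
SC (6): 010; 012; 022; 110; 112; 122
TSO (6): 010; 012; 022; 110; 112; 122
PSO (8): 010; 012; 020; 022; 110; 112; 120; 122
target 012 ∈ {SC,TSO,PSO}

SC:yes TSO:yes PSO:yes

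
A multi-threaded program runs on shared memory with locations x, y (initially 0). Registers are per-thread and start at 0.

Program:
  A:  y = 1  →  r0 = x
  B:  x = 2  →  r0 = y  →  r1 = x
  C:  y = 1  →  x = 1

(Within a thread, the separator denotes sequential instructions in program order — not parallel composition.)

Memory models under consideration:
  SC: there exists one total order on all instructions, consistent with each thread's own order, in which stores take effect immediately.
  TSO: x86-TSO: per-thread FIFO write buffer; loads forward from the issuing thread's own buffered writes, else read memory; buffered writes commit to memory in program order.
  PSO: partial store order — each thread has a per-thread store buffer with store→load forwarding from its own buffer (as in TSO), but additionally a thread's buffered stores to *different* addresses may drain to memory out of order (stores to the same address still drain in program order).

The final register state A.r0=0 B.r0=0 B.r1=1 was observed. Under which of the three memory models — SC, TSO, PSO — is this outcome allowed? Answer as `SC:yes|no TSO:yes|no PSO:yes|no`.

SC:no TSO:yes PSO:yes

outcome vector order: (A.r0,B.r0,B.r1)
SC: 10 outcomes — {011 012 101 102 111 112 201 202 211 212}
TSO: 12 outcomes — {001 002 011 012 101 102 111 112 201 202 211 212}
PSO: 12 outcomes — {001 002 011 012 101 102 111 112 201 202 211 212}
target 001 ∈ {TSO,PSO}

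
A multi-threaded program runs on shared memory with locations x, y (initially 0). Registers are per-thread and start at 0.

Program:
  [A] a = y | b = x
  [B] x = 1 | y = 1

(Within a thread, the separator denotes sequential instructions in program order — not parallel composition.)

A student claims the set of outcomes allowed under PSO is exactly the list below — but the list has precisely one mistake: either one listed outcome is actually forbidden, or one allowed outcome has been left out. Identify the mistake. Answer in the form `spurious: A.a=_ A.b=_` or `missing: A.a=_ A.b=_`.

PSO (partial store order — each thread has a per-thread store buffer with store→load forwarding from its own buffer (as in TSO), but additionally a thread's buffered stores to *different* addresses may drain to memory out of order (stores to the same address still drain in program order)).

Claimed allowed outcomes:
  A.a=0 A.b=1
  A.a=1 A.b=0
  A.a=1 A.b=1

missing: A.a=0 A.b=0

outcome vector order: (A.a,A.b)
[PSO] allowed = {<0 0>, <0 1>, <1 0>, <1 1>}
PSO∖claimed = {<0 0>}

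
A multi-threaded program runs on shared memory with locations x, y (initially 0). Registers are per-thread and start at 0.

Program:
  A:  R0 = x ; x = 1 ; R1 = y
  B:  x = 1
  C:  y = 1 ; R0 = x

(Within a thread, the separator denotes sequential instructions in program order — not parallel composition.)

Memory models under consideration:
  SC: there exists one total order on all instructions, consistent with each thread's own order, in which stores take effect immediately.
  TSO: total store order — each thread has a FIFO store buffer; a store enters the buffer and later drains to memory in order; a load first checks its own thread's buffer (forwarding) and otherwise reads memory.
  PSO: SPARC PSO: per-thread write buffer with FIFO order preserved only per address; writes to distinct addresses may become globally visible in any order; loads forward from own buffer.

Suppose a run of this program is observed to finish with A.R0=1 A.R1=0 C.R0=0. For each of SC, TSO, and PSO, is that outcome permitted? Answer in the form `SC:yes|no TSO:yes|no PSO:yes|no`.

SC:no TSO:yes PSO:yes

outcome vector order: (A.R0,A.R1,C.R0)
under SC → 001; 010; 011; 101; 110; 111
under TSO → 000; 001; 010; 011; 100; 101; 110; 111
under PSO → 000; 001; 010; 011; 100; 101; 110; 111
target 100 ∈ {TSO,PSO}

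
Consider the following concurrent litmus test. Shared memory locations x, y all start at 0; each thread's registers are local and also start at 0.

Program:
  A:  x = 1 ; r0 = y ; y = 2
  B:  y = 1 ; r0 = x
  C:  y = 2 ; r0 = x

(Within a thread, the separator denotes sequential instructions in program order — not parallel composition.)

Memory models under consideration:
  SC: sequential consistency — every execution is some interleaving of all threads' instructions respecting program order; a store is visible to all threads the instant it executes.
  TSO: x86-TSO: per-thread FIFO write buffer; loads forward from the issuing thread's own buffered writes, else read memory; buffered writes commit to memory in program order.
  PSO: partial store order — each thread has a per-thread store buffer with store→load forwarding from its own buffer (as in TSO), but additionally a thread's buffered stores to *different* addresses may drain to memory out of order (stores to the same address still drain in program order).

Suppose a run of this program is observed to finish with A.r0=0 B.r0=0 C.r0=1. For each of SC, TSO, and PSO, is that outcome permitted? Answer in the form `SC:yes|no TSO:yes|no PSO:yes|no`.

SC:no TSO:yes PSO:yes

outcome vector order: (A.r0,B.r0,C.r0)
under SC → (0,1,1) (1,0,0) (1,0,1) (1,1,0) (1,1,1) (2,0,0) (2,0,1) (2,1,0) (2,1,1)
under TSO → (0,0,0) (0,0,1) (0,1,0) (0,1,1) (1,0,0) (1,0,1) (1,1,0) (1,1,1) (2,0,0) (2,0,1) (2,1,0) (2,1,1)
under PSO → (0,0,0) (0,0,1) (0,1,0) (0,1,1) (1,0,0) (1,0,1) (1,1,0) (1,1,1) (2,0,0) (2,0,1) (2,1,0) (2,1,1)
target (0,0,1) ∈ {TSO,PSO}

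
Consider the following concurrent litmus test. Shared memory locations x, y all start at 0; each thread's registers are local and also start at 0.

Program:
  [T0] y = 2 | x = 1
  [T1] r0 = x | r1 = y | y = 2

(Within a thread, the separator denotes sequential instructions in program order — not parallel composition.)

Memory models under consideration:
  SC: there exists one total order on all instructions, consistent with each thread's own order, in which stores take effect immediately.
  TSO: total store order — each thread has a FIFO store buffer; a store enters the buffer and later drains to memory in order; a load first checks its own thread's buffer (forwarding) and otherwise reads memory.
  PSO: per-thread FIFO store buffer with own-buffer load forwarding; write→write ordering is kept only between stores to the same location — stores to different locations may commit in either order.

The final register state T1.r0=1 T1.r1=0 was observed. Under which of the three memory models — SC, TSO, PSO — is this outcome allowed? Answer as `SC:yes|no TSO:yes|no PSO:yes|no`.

SC:no TSO:no PSO:yes

outcome vector order: (T1.r0,T1.r1)
SC (3): (0,0); (0,2); (1,2)
TSO (3): (0,0); (0,2); (1,2)
PSO (4): (0,0); (0,2); (1,0); (1,2)
target (1,0) ∈ {PSO}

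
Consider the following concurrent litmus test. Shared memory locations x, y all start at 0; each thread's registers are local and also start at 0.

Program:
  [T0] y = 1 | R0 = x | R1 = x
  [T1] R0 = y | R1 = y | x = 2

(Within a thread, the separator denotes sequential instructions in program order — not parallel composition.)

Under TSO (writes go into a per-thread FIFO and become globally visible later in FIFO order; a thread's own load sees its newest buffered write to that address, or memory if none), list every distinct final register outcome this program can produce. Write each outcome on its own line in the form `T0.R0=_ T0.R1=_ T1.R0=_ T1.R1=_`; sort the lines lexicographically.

outcome vector order: (T0.R0,T0.R1,T1.R0,T1.R1)
|TSO outcomes| = 9

T0.R0=0 T0.R1=0 T1.R0=0 T1.R1=0
T0.R0=0 T0.R1=0 T1.R0=0 T1.R1=1
T0.R0=0 T0.R1=0 T1.R0=1 T1.R1=1
T0.R0=0 T0.R1=2 T1.R0=0 T1.R1=0
T0.R0=0 T0.R1=2 T1.R0=0 T1.R1=1
T0.R0=0 T0.R1=2 T1.R0=1 T1.R1=1
T0.R0=2 T0.R1=2 T1.R0=0 T1.R1=0
T0.R0=2 T0.R1=2 T1.R0=0 T1.R1=1
T0.R0=2 T0.R1=2 T1.R0=1 T1.R1=1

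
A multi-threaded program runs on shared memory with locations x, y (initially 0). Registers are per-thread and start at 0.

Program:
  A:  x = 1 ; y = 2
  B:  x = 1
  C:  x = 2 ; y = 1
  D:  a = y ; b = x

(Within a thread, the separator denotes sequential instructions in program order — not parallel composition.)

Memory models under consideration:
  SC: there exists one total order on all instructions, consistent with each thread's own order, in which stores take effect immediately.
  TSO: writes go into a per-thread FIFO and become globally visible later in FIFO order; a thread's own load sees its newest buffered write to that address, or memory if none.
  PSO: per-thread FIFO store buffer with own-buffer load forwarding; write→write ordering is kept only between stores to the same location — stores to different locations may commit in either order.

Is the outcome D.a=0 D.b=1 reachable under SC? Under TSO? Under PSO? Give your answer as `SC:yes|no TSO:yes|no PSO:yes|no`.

SC:yes TSO:yes PSO:yes

outcome vector order: (D.a,D.b)
under SC → 00 01 02 11 12 21 22
under TSO → 00 01 02 11 12 21 22
under PSO → 00 01 02 10 11 12 20 21 22
target 01 ∈ {SC,TSO,PSO}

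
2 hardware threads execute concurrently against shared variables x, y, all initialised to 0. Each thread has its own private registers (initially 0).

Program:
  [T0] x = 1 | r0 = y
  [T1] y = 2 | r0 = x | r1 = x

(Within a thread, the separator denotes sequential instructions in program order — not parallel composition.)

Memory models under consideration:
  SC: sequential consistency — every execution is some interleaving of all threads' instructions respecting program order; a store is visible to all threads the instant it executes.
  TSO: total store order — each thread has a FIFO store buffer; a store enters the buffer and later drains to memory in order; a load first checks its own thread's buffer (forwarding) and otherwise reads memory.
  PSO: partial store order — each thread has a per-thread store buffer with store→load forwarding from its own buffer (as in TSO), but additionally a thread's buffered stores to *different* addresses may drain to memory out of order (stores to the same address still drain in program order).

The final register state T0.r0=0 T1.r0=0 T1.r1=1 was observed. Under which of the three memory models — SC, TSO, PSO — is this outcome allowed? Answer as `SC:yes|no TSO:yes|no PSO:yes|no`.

SC:no TSO:yes PSO:yes

outcome vector order: (T0.r0,T1.r0,T1.r1)
under SC → <0 1 1>; <2 0 0>; <2 0 1>; <2 1 1>
under TSO → <0 0 0>; <0 0 1>; <0 1 1>; <2 0 0>; <2 0 1>; <2 1 1>
under PSO → <0 0 0>; <0 0 1>; <0 1 1>; <2 0 0>; <2 0 1>; <2 1 1>
target <0 0 1> ∈ {TSO,PSO}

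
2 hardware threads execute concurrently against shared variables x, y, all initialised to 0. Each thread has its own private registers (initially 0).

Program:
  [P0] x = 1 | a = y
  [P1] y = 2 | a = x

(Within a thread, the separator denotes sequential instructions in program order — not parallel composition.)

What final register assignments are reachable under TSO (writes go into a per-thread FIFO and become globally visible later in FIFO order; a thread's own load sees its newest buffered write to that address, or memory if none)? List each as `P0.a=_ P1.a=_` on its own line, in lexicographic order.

outcome vector order: (P0.a,P1.a)
|TSO outcomes| = 4

P0.a=0 P1.a=0
P0.a=0 P1.a=1
P0.a=2 P1.a=0
P0.a=2 P1.a=1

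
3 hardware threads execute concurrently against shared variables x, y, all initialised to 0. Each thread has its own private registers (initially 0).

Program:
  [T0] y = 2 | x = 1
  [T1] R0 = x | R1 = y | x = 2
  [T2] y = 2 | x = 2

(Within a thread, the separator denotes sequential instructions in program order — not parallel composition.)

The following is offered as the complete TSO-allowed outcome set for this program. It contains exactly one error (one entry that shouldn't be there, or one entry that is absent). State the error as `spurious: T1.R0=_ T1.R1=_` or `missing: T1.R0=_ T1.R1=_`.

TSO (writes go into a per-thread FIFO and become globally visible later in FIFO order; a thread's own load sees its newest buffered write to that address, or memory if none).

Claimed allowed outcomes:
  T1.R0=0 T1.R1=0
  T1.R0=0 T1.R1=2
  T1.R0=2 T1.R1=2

missing: T1.R0=1 T1.R1=2

outcome vector order: (T1.R0,T1.R1)
under TSO → 0/0; 0/2; 1/2; 2/2
TSO∖claimed = {1/2}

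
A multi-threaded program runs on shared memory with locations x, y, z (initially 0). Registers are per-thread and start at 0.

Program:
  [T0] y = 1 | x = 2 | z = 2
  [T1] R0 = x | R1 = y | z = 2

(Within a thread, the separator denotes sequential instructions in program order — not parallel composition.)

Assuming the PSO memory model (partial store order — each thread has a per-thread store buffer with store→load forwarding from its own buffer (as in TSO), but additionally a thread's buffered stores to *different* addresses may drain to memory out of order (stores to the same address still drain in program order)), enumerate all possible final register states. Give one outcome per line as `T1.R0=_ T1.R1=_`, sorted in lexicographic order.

T1.R0=0 T1.R1=0
T1.R0=0 T1.R1=1
T1.R0=2 T1.R1=0
T1.R0=2 T1.R1=1

outcome vector order: (T1.R0,T1.R1)
|PSO outcomes| = 4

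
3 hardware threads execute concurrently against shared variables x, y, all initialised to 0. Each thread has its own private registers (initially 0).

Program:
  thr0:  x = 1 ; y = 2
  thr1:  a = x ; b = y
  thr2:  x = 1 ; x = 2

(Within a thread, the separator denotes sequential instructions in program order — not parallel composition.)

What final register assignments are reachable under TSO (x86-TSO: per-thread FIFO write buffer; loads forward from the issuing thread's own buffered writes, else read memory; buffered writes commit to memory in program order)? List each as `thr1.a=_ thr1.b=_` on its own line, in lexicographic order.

outcome vector order: (thr1.a,thr1.b)
|TSO outcomes| = 6

thr1.a=0 thr1.b=0
thr1.a=0 thr1.b=2
thr1.a=1 thr1.b=0
thr1.a=1 thr1.b=2
thr1.a=2 thr1.b=0
thr1.a=2 thr1.b=2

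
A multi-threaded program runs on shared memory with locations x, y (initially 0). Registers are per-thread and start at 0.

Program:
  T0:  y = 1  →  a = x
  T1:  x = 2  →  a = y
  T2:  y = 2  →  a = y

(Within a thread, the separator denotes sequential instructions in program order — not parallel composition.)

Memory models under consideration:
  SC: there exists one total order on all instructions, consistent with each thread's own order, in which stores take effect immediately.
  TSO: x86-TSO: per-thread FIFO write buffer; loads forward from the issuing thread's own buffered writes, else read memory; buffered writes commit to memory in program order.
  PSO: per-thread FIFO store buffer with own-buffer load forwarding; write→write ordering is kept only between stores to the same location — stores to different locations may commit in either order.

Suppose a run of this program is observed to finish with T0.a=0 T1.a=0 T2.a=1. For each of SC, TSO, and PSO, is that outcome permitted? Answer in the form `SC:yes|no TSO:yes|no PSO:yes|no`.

SC:no TSO:yes PSO:yes

outcome vector order: (T0.a,T1.a,T2.a)
SC (9): 0/1/1, 0/1/2, 0/2/2, 2/0/1, 2/0/2, 2/1/1, 2/1/2, 2/2/1, 2/2/2
TSO (12): 0/0/1, 0/0/2, 0/1/1, 0/1/2, 0/2/1, 0/2/2, 2/0/1, 2/0/2, 2/1/1, 2/1/2, 2/2/1, 2/2/2
PSO (12): 0/0/1, 0/0/2, 0/1/1, 0/1/2, 0/2/1, 0/2/2, 2/0/1, 2/0/2, 2/1/1, 2/1/2, 2/2/1, 2/2/2
target 0/0/1 ∈ {TSO,PSO}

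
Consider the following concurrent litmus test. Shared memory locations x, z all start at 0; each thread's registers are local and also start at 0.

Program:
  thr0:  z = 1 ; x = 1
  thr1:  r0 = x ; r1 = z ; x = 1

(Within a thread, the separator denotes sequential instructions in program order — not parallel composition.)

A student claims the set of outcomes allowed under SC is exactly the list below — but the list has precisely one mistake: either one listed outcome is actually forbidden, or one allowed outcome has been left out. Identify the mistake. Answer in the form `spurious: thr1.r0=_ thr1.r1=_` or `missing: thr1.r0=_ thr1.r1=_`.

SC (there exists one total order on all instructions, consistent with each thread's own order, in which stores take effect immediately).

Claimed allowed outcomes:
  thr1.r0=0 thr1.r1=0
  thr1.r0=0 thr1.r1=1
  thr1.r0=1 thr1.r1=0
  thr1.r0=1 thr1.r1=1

spurious: thr1.r0=1 thr1.r1=0

outcome vector order: (thr1.r0,thr1.r1)
[SC] allowed = {0/0 0/1 1/1}
claimed∖SC = {1/0}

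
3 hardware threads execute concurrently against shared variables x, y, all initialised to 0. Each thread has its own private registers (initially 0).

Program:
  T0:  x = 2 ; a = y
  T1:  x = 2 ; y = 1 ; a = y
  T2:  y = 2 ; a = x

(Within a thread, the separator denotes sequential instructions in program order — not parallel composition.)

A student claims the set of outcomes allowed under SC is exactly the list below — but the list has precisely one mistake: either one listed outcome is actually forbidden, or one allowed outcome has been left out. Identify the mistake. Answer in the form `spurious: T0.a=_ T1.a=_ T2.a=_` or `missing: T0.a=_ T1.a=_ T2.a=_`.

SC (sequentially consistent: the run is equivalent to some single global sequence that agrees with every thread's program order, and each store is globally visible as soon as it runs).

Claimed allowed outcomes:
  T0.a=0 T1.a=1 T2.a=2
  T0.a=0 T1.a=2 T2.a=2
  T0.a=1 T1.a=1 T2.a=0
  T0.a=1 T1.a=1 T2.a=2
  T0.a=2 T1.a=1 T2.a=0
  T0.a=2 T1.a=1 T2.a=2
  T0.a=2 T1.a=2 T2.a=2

outcome vector order: (T0.a,T1.a,T2.a)
SC: 8 outcomes — {(0,1,2), (0,2,2), (1,1,0), (1,1,2), (1,2,2), (2,1,0), (2,1,2), (2,2,2)}
SC∖claimed = {(1,2,2)}

missing: T0.a=1 T1.a=2 T2.a=2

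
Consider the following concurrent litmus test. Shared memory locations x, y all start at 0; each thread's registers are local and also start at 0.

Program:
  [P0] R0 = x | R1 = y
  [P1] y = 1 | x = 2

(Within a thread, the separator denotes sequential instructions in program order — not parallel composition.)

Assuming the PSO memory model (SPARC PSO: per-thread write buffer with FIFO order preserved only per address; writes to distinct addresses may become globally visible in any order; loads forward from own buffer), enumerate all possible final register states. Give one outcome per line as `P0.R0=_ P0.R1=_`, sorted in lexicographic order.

P0.R0=0 P0.R1=0
P0.R0=0 P0.R1=1
P0.R0=2 P0.R1=0
P0.R0=2 P0.R1=1

outcome vector order: (P0.R0,P0.R1)
|PSO outcomes| = 4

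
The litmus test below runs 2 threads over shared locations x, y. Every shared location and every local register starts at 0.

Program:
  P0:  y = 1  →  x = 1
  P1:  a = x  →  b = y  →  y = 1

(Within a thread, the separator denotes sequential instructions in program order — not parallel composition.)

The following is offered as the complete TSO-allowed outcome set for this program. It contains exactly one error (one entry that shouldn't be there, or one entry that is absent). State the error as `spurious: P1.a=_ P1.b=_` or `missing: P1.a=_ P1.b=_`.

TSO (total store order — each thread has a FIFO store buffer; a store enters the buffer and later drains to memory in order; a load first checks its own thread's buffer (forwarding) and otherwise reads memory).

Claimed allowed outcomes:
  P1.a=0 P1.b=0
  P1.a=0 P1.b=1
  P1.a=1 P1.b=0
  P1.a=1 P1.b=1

outcome vector order: (P1.a,P1.b)
TSO (3): 0/0; 0/1; 1/1
claimed∖TSO = {1/0}

spurious: P1.a=1 P1.b=0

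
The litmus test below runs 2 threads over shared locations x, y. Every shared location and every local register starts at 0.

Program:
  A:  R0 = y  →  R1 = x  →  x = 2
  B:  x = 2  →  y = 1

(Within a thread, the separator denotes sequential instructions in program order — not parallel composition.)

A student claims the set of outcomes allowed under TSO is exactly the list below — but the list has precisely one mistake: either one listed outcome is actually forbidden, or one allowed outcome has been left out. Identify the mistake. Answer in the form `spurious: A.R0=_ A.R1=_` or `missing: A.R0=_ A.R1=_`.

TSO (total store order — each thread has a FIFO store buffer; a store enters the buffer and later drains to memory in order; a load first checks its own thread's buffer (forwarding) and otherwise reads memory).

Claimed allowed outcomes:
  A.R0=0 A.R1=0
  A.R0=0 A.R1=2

missing: A.R0=1 A.R1=2

outcome vector order: (A.R0,A.R1)
TSO (3): 0/0, 0/2, 1/2
TSO∖claimed = {1/2}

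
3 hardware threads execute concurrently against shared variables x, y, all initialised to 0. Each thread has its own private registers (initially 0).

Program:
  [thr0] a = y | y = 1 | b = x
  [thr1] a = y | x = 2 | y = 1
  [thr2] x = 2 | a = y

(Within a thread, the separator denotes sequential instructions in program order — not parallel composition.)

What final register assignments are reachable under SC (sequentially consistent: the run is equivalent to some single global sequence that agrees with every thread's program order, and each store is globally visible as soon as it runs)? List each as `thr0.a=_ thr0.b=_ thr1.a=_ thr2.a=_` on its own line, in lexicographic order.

thr0.a=0 thr0.b=0 thr1.a=0 thr2.a=1
thr0.a=0 thr0.b=0 thr1.a=1 thr2.a=1
thr0.a=0 thr0.b=2 thr1.a=0 thr2.a=0
thr0.a=0 thr0.b=2 thr1.a=0 thr2.a=1
thr0.a=0 thr0.b=2 thr1.a=1 thr2.a=0
thr0.a=0 thr0.b=2 thr1.a=1 thr2.a=1
thr0.a=1 thr0.b=2 thr1.a=0 thr2.a=0
thr0.a=1 thr0.b=2 thr1.a=0 thr2.a=1

outcome vector order: (thr0.a,thr0.b,thr1.a,thr2.a)
|SC outcomes| = 8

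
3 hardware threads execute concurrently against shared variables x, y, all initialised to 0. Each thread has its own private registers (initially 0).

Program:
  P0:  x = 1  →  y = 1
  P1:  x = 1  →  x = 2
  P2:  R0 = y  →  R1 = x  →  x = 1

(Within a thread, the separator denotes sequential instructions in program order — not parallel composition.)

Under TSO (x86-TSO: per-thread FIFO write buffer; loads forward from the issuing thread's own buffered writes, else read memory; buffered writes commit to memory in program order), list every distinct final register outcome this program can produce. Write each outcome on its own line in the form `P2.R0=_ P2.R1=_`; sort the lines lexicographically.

P2.R0=0 P2.R1=0
P2.R0=0 P2.R1=1
P2.R0=0 P2.R1=2
P2.R0=1 P2.R1=1
P2.R0=1 P2.R1=2

outcome vector order: (P2.R0,P2.R1)
|TSO outcomes| = 5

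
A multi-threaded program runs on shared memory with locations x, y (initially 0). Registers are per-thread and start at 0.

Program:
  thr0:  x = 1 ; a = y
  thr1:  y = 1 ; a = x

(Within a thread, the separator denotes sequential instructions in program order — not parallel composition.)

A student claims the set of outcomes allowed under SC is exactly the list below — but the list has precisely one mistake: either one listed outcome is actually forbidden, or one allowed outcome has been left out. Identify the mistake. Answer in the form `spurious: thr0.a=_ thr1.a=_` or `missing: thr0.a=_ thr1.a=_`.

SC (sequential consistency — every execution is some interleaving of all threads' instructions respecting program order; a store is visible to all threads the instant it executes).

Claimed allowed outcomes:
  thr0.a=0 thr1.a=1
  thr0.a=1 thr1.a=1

missing: thr0.a=1 thr1.a=0

outcome vector order: (thr0.a,thr1.a)
SC: 3 outcomes — {(0,1), (1,0), (1,1)}
SC∖claimed = {(1,0)}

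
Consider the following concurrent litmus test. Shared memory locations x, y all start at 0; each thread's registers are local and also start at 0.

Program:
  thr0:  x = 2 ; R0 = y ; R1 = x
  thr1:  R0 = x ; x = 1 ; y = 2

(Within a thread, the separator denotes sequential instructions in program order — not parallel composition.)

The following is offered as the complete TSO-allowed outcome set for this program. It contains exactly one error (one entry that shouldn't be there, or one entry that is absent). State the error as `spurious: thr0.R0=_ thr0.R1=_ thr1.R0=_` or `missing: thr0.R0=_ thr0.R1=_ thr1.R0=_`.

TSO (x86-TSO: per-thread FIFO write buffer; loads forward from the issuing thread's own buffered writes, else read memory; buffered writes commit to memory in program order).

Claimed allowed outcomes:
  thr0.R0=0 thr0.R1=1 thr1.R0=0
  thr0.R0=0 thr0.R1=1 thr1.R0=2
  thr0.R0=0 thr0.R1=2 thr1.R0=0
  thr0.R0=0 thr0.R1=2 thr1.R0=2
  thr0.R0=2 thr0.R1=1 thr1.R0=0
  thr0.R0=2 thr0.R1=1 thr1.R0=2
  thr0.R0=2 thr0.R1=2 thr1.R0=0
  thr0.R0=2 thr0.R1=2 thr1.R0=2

spurious: thr0.R0=2 thr0.R1=2 thr1.R0=2

outcome vector order: (thr0.R0,thr0.R1,thr1.R0)
[TSO] allowed = {010 012 020 022 210 212 220}
claimed∖TSO = {222}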